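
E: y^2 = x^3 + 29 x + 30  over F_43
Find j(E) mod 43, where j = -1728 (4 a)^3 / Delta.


Delta = -16(4 a^3 + 27 b^2) mod 43 = 10
-1728 * (4 a)^3 = -1728 * (4*29)^3 mod 43 = 32
j = 32 * 10^(-1) mod 43 = 29

j = 29 (mod 43)


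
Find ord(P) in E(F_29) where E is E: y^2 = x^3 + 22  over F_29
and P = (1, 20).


Compute successive multiples of P until we hit O:
  1P = (1, 20)
  2P = (23, 3)
  3P = (18, 5)
  4P = (17, 18)
  5P = (16, 0)
  6P = (17, 11)
  7P = (18, 24)
  8P = (23, 26)
  ... (continuing to 10P)
  10P = O

ord(P) = 10


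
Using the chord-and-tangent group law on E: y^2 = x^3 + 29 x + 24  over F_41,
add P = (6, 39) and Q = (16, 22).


P != Q, so use the chord formula.
s = (y2 - y1) / (x2 - x1) = (24) / (10) mod 41 = 27
x3 = s^2 - x1 - x2 mod 41 = 27^2 - 6 - 16 = 10
y3 = s (x1 - x3) - y1 mod 41 = 27 * (6 - 10) - 39 = 17

P + Q = (10, 17)


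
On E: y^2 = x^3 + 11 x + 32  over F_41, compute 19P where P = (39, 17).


k = 19 = 10011_2 (binary, LSB first: 11001)
Double-and-add from P = (39, 17):
  bit 0 = 1: acc = O + (39, 17) = (39, 17)
  bit 1 = 1: acc = (39, 17) + (24, 4) = (9, 9)
  bit 2 = 0: acc unchanged = (9, 9)
  bit 3 = 0: acc unchanged = (9, 9)
  bit 4 = 1: acc = (9, 9) + (11, 7) = (22, 4)

19P = (22, 4)


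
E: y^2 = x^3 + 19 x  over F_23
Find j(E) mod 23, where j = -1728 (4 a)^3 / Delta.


Delta = -16(4 a^3 + 27 b^2) mod 23 = 2
-1728 * (4 a)^3 = -1728 * (4*19)^3 mod 23 = 6
j = 6 * 2^(-1) mod 23 = 3

j = 3 (mod 23)


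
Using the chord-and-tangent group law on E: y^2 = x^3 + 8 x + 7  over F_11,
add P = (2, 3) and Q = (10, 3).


P != Q, so use the chord formula.
s = (y2 - y1) / (x2 - x1) = (0) / (8) mod 11 = 0
x3 = s^2 - x1 - x2 mod 11 = 0^2 - 2 - 10 = 10
y3 = s (x1 - x3) - y1 mod 11 = 0 * (2 - 10) - 3 = 8

P + Q = (10, 8)


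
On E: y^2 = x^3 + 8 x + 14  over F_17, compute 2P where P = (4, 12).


Doubling: s = (3 x1^2 + a) / (2 y1)
s = (3*4^2 + 8) / (2*12) mod 17 = 8
x3 = s^2 - 2 x1 mod 17 = 8^2 - 2*4 = 5
y3 = s (x1 - x3) - y1 mod 17 = 8 * (4 - 5) - 12 = 14

2P = (5, 14)


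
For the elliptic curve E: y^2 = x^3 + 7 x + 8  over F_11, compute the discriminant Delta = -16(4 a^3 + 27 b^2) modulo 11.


4 a^3 + 27 b^2 = 4*7^3 + 27*8^2 = 1372 + 1728 = 3100
Delta = -16 * (3100) = -49600
Delta mod 11 = 10

Delta = 10 (mod 11)


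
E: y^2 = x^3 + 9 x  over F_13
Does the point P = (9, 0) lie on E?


Check whether y^2 = x^3 + 9 x + 0 (mod 13) for (x, y) = (9, 0).
LHS: y^2 = 0^2 mod 13 = 0
RHS: x^3 + 9 x + 0 = 9^3 + 9*9 + 0 mod 13 = 4
LHS != RHS

No, not on the curve


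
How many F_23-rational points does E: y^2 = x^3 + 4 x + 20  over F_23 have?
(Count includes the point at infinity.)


For each x in F_23, count y with y^2 = x^3 + 4 x + 20 mod 23:
  x = 1: RHS = 2, y in [5, 18]  -> 2 point(s)
  x = 2: RHS = 13, y in [6, 17]  -> 2 point(s)
  x = 3: RHS = 13, y in [6, 17]  -> 2 point(s)
  x = 4: RHS = 8, y in [10, 13]  -> 2 point(s)
  x = 5: RHS = 4, y in [2, 21]  -> 2 point(s)
  x = 7: RHS = 0, y in [0]  -> 1 point(s)
  x = 8: RHS = 12, y in [9, 14]  -> 2 point(s)
  x = 9: RHS = 3, y in [7, 16]  -> 2 point(s)
  x = 10: RHS = 2, y in [5, 18]  -> 2 point(s)
  x = 12: RHS = 2, y in [5, 18]  -> 2 point(s)
  x = 18: RHS = 13, y in [6, 17]  -> 2 point(s)
  x = 19: RHS = 9, y in [3, 20]  -> 2 point(s)
  x = 20: RHS = 4, y in [2, 21]  -> 2 point(s)
  x = 21: RHS = 4, y in [2, 21]  -> 2 point(s)
Affine points: 27. Add the point at infinity: total = 28.

#E(F_23) = 28


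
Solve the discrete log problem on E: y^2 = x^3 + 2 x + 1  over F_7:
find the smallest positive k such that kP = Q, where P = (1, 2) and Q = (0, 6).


Enumerate multiples of P until we hit Q = (0, 6):
  1P = (1, 2)
  2P = (0, 1)
  3P = (0, 6)
Match found at i = 3.

k = 3


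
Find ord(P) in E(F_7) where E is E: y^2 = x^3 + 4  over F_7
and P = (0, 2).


Compute successive multiples of P until we hit O:
  1P = (0, 2)
  2P = (0, 5)
  3P = O

ord(P) = 3


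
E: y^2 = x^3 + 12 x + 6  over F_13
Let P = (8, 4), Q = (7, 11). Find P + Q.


P != Q, so use the chord formula.
s = (y2 - y1) / (x2 - x1) = (7) / (12) mod 13 = 6
x3 = s^2 - x1 - x2 mod 13 = 6^2 - 8 - 7 = 8
y3 = s (x1 - x3) - y1 mod 13 = 6 * (8 - 8) - 4 = 9

P + Q = (8, 9)


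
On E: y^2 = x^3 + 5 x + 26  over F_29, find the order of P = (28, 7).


Compute successive multiples of P until we hit O:
  1P = (28, 7)
  2P = (26, 19)
  3P = (11, 7)
  4P = (19, 22)
  5P = (17, 23)
  6P = (12, 4)
  7P = (22, 5)
  8P = (21, 5)
  ... (continuing to 24P)
  24P = O

ord(P) = 24


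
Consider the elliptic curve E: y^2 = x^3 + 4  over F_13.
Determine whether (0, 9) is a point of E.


Check whether y^2 = x^3 + 0 x + 4 (mod 13) for (x, y) = (0, 9).
LHS: y^2 = 9^2 mod 13 = 3
RHS: x^3 + 0 x + 4 = 0^3 + 0*0 + 4 mod 13 = 4
LHS != RHS

No, not on the curve


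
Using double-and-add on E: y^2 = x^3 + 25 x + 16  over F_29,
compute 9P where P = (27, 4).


k = 9 = 1001_2 (binary, LSB first: 1001)
Double-and-add from P = (27, 4):
  bit 0 = 1: acc = O + (27, 4) = (27, 4)
  bit 1 = 0: acc unchanged = (27, 4)
  bit 2 = 0: acc unchanged = (27, 4)
  bit 3 = 1: acc = (27, 4) + (15, 24) = (22, 7)

9P = (22, 7)


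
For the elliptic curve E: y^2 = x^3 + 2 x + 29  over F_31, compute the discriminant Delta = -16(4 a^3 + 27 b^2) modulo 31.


4 a^3 + 27 b^2 = 4*2^3 + 27*29^2 = 32 + 22707 = 22739
Delta = -16 * (22739) = -363824
Delta mod 31 = 23

Delta = 23 (mod 31)


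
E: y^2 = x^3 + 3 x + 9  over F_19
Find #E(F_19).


For each x in F_19, count y with y^2 = x^3 + 3 x + 9 mod 19:
  x = 0: RHS = 9, y in [3, 16]  -> 2 point(s)
  x = 2: RHS = 4, y in [2, 17]  -> 2 point(s)
  x = 3: RHS = 7, y in [8, 11]  -> 2 point(s)
  x = 4: RHS = 9, y in [3, 16]  -> 2 point(s)
  x = 5: RHS = 16, y in [4, 15]  -> 2 point(s)
  x = 9: RHS = 5, y in [9, 10]  -> 2 point(s)
  x = 11: RHS = 5, y in [9, 10]  -> 2 point(s)
  x = 12: RHS = 6, y in [5, 14]  -> 2 point(s)
  x = 15: RHS = 9, y in [3, 16]  -> 2 point(s)
  x = 16: RHS = 11, y in [7, 12]  -> 2 point(s)
  x = 18: RHS = 5, y in [9, 10]  -> 2 point(s)
Affine points: 22. Add the point at infinity: total = 23.

#E(F_19) = 23


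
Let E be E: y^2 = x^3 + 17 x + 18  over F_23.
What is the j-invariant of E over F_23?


Delta = -16(4 a^3 + 27 b^2) mod 23 = 11
-1728 * (4 a)^3 = -1728 * (4*17)^3 mod 23 = 3
j = 3 * 11^(-1) mod 23 = 17

j = 17 (mod 23)


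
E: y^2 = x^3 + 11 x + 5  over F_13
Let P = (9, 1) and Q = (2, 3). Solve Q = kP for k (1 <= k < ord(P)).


Enumerate multiples of P until we hit Q = (2, 3):
  1P = (9, 1)
  2P = (4, 10)
  3P = (10, 6)
  4P = (6, 1)
  5P = (11, 12)
  6P = (7, 10)
  7P = (1, 2)
  8P = (2, 3)
Match found at i = 8.

k = 8


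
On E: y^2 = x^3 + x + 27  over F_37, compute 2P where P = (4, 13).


Doubling: s = (3 x1^2 + a) / (2 y1)
s = (3*4^2 + 1) / (2*13) mod 37 = 9
x3 = s^2 - 2 x1 mod 37 = 9^2 - 2*4 = 36
y3 = s (x1 - x3) - y1 mod 37 = 9 * (4 - 36) - 13 = 32

2P = (36, 32)


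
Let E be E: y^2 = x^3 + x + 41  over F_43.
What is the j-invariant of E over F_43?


Delta = -16(4 a^3 + 27 b^2) mod 43 = 14
-1728 * (4 a)^3 = -1728 * (4*1)^3 mod 43 = 4
j = 4 * 14^(-1) mod 43 = 31

j = 31 (mod 43)


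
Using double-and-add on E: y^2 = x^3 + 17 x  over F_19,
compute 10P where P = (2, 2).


k = 10 = 1010_2 (binary, LSB first: 0101)
Double-and-add from P = (2, 2):
  bit 0 = 0: acc unchanged = O
  bit 1 = 1: acc = O + (7, 14) = (7, 14)
  bit 2 = 0: acc unchanged = (7, 14)
  bit 3 = 1: acc = (7, 14) + (16, 13) = (0, 0)

10P = (0, 0)


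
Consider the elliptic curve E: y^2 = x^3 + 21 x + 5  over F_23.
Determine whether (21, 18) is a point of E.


Check whether y^2 = x^3 + 21 x + 5 (mod 23) for (x, y) = (21, 18).
LHS: y^2 = 18^2 mod 23 = 2
RHS: x^3 + 21 x + 5 = 21^3 + 21*21 + 5 mod 23 = 1
LHS != RHS

No, not on the curve


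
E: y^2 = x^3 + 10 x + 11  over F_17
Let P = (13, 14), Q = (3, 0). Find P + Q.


P != Q, so use the chord formula.
s = (y2 - y1) / (x2 - x1) = (3) / (7) mod 17 = 15
x3 = s^2 - x1 - x2 mod 17 = 15^2 - 13 - 3 = 5
y3 = s (x1 - x3) - y1 mod 17 = 15 * (13 - 5) - 14 = 4

P + Q = (5, 4)


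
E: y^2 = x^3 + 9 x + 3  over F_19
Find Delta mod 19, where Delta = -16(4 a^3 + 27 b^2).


4 a^3 + 27 b^2 = 4*9^3 + 27*3^2 = 2916 + 243 = 3159
Delta = -16 * (3159) = -50544
Delta mod 19 = 15

Delta = 15 (mod 19)


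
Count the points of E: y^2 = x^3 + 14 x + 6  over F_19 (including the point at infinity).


For each x in F_19, count y with y^2 = x^3 + 14 x + 6 mod 19:
  x = 0: RHS = 6, y in [5, 14]  -> 2 point(s)
  x = 2: RHS = 4, y in [2, 17]  -> 2 point(s)
  x = 5: RHS = 11, y in [7, 12]  -> 2 point(s)
  x = 9: RHS = 6, y in [5, 14]  -> 2 point(s)
  x = 10: RHS = 6, y in [5, 14]  -> 2 point(s)
  x = 11: RHS = 9, y in [3, 16]  -> 2 point(s)
  x = 14: RHS = 1, y in [1, 18]  -> 2 point(s)
  x = 15: RHS = 0, y in [0]  -> 1 point(s)
Affine points: 15. Add the point at infinity: total = 16.

#E(F_19) = 16


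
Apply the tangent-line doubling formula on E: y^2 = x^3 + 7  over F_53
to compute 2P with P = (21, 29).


Doubling: s = (3 x1^2 + a) / (2 y1)
s = (3*21^2 + 0) / (2*29) mod 53 = 42
x3 = s^2 - 2 x1 mod 53 = 42^2 - 2*21 = 26
y3 = s (x1 - x3) - y1 mod 53 = 42 * (21 - 26) - 29 = 26

2P = (26, 26)


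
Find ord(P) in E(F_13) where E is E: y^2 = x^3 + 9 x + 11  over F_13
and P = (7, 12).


Compute successive multiples of P until we hit O:
  1P = (7, 12)
  2P = (12, 1)
  3P = (3, 0)
  4P = (12, 12)
  5P = (7, 1)
  6P = O

ord(P) = 6


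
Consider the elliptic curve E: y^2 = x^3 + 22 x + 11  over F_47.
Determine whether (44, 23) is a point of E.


Check whether y^2 = x^3 + 22 x + 11 (mod 47) for (x, y) = (44, 23).
LHS: y^2 = 23^2 mod 47 = 12
RHS: x^3 + 22 x + 11 = 44^3 + 22*44 + 11 mod 47 = 12
LHS = RHS

Yes, on the curve


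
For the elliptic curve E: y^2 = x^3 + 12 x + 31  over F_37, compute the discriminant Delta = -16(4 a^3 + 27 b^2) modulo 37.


4 a^3 + 27 b^2 = 4*12^3 + 27*31^2 = 6912 + 25947 = 32859
Delta = -16 * (32859) = -525744
Delta mod 37 = 26

Delta = 26 (mod 37)


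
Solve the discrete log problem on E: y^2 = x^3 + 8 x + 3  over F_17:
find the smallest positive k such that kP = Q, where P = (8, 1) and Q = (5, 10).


Enumerate multiples of P until we hit Q = (5, 10):
  1P = (8, 1)
  2P = (5, 10)
Match found at i = 2.

k = 2


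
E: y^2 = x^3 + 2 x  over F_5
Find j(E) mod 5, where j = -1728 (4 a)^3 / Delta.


Delta = -16(4 a^3 + 27 b^2) mod 5 = 3
-1728 * (4 a)^3 = -1728 * (4*2)^3 mod 5 = 4
j = 4 * 3^(-1) mod 5 = 3

j = 3 (mod 5)


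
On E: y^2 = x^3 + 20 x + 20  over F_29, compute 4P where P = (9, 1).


k = 4 = 100_2 (binary, LSB first: 001)
Double-and-add from P = (9, 1):
  bit 0 = 0: acc unchanged = O
  bit 1 = 0: acc unchanged = O
  bit 2 = 1: acc = O + (0, 22) = (0, 22)

4P = (0, 22)


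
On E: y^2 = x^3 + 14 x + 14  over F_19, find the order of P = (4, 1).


Compute successive multiples of P until we hit O:
  1P = (4, 1)
  2P = (3, 11)
  3P = (17, 15)
  4P = (14, 16)
  5P = (8, 12)
  6P = (11, 13)
  7P = (5, 0)
  8P = (11, 6)
  ... (continuing to 14P)
  14P = O

ord(P) = 14


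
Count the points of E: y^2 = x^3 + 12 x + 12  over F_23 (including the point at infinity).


For each x in F_23, count y with y^2 = x^3 + 12 x + 12 mod 23:
  x = 0: RHS = 12, y in [9, 14]  -> 2 point(s)
  x = 1: RHS = 2, y in [5, 18]  -> 2 point(s)
  x = 3: RHS = 6, y in [11, 12]  -> 2 point(s)
  x = 4: RHS = 9, y in [3, 20]  -> 2 point(s)
  x = 5: RHS = 13, y in [6, 17]  -> 2 point(s)
  x = 6: RHS = 1, y in [1, 22]  -> 2 point(s)
  x = 7: RHS = 2, y in [5, 18]  -> 2 point(s)
  x = 11: RHS = 3, y in [7, 16]  -> 2 point(s)
  x = 14: RHS = 3, y in [7, 16]  -> 2 point(s)
  x = 15: RHS = 2, y in [5, 18]  -> 2 point(s)
  x = 17: RHS = 0, y in [0]  -> 1 point(s)
  x = 20: RHS = 18, y in [8, 15]  -> 2 point(s)
  x = 21: RHS = 3, y in [7, 16]  -> 2 point(s)
Affine points: 25. Add the point at infinity: total = 26.

#E(F_23) = 26


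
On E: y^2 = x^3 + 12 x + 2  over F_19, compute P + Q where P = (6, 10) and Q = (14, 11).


P != Q, so use the chord formula.
s = (y2 - y1) / (x2 - x1) = (1) / (8) mod 19 = 12
x3 = s^2 - x1 - x2 mod 19 = 12^2 - 6 - 14 = 10
y3 = s (x1 - x3) - y1 mod 19 = 12 * (6 - 10) - 10 = 18

P + Q = (10, 18)


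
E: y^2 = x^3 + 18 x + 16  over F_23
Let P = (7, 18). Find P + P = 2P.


Doubling: s = (3 x1^2 + a) / (2 y1)
s = (3*7^2 + 18) / (2*18) mod 23 = 18
x3 = s^2 - 2 x1 mod 23 = 18^2 - 2*7 = 11
y3 = s (x1 - x3) - y1 mod 23 = 18 * (7 - 11) - 18 = 2

2P = (11, 2)


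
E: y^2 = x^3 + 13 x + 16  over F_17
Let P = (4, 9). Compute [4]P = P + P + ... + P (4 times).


k = 4 = 100_2 (binary, LSB first: 001)
Double-and-add from P = (4, 9):
  bit 0 = 0: acc unchanged = O
  bit 1 = 0: acc unchanged = O
  bit 2 = 1: acc = O + (4, 8) = (4, 8)

4P = (4, 8)


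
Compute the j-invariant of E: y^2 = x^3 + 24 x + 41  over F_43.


Delta = -16(4 a^3 + 27 b^2) mod 43 = 24
-1728 * (4 a)^3 = -1728 * (4*24)^3 mod 43 = 41
j = 41 * 24^(-1) mod 43 = 25

j = 25 (mod 43)


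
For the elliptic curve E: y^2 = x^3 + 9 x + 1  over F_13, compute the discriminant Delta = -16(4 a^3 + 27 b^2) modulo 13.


4 a^3 + 27 b^2 = 4*9^3 + 27*1^2 = 2916 + 27 = 2943
Delta = -16 * (2943) = -47088
Delta mod 13 = 11

Delta = 11 (mod 13)


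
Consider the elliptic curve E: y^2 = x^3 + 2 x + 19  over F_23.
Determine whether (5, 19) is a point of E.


Check whether y^2 = x^3 + 2 x + 19 (mod 23) for (x, y) = (5, 19).
LHS: y^2 = 19^2 mod 23 = 16
RHS: x^3 + 2 x + 19 = 5^3 + 2*5 + 19 mod 23 = 16
LHS = RHS

Yes, on the curve


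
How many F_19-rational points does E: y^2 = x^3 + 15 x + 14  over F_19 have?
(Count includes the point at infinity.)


For each x in F_19, count y with y^2 = x^3 + 15 x + 14 mod 19:
  x = 1: RHS = 11, y in [7, 12]  -> 2 point(s)
  x = 4: RHS = 5, y in [9, 10]  -> 2 point(s)
  x = 5: RHS = 5, y in [9, 10]  -> 2 point(s)
  x = 6: RHS = 16, y in [4, 15]  -> 2 point(s)
  x = 7: RHS = 6, y in [5, 14]  -> 2 point(s)
  x = 8: RHS = 0, y in [0]  -> 1 point(s)
  x = 9: RHS = 4, y in [2, 17]  -> 2 point(s)
  x = 10: RHS = 5, y in [9, 10]  -> 2 point(s)
  x = 11: RHS = 9, y in [3, 16]  -> 2 point(s)
  x = 14: RHS = 4, y in [2, 17]  -> 2 point(s)
  x = 15: RHS = 4, y in [2, 17]  -> 2 point(s)
  x = 18: RHS = 17, y in [6, 13]  -> 2 point(s)
Affine points: 23. Add the point at infinity: total = 24.

#E(F_19) = 24


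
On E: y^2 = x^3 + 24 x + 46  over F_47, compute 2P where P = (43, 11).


Doubling: s = (3 x1^2 + a) / (2 y1)
s = (3*43^2 + 24) / (2*11) mod 47 = 46
x3 = s^2 - 2 x1 mod 47 = 46^2 - 2*43 = 9
y3 = s (x1 - x3) - y1 mod 47 = 46 * (43 - 9) - 11 = 2

2P = (9, 2)


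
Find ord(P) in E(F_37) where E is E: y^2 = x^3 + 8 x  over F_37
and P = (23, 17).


Compute successive multiples of P until we hit O:
  1P = (23, 17)
  2P = (1, 3)
  3P = (29, 33)
  4P = (25, 27)
  5P = (14, 28)
  6P = (12, 23)
  7P = (13, 28)
  8P = (27, 17)
  ... (continuing to 26P)
  26P = O

ord(P) = 26


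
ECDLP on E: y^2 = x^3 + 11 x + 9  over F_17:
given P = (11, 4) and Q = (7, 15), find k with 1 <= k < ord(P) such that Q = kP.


Enumerate multiples of P until we hit Q = (7, 15):
  1P = (11, 4)
  2P = (12, 13)
  3P = (7, 15)
Match found at i = 3.

k = 3


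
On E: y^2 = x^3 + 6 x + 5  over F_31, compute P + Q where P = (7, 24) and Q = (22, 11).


P != Q, so use the chord formula.
s = (y2 - y1) / (x2 - x1) = (18) / (15) mod 31 = 26
x3 = s^2 - x1 - x2 mod 31 = 26^2 - 7 - 22 = 27
y3 = s (x1 - x3) - y1 mod 31 = 26 * (7 - 27) - 24 = 14

P + Q = (27, 14)


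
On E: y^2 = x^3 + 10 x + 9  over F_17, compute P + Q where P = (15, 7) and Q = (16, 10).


P != Q, so use the chord formula.
s = (y2 - y1) / (x2 - x1) = (3) / (1) mod 17 = 3
x3 = s^2 - x1 - x2 mod 17 = 3^2 - 15 - 16 = 12
y3 = s (x1 - x3) - y1 mod 17 = 3 * (15 - 12) - 7 = 2

P + Q = (12, 2)


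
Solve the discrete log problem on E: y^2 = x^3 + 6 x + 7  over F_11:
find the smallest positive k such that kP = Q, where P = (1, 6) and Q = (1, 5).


Enumerate multiples of P until we hit Q = (1, 5):
  1P = (1, 6)
  2P = (2, 7)
  3P = (9, 8)
  4P = (10, 0)
  5P = (9, 3)
  6P = (2, 4)
  7P = (1, 5)
Match found at i = 7.

k = 7


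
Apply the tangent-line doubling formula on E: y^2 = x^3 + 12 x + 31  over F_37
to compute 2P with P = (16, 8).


Doubling: s = (3 x1^2 + a) / (2 y1)
s = (3*16^2 + 12) / (2*8) mod 37 = 21
x3 = s^2 - 2 x1 mod 37 = 21^2 - 2*16 = 2
y3 = s (x1 - x3) - y1 mod 37 = 21 * (16 - 2) - 8 = 27

2P = (2, 27)


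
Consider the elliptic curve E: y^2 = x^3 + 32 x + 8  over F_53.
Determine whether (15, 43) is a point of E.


Check whether y^2 = x^3 + 32 x + 8 (mod 53) for (x, y) = (15, 43).
LHS: y^2 = 43^2 mod 53 = 47
RHS: x^3 + 32 x + 8 = 15^3 + 32*15 + 8 mod 53 = 47
LHS = RHS

Yes, on the curve


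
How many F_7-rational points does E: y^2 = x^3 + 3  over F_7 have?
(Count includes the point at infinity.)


For each x in F_7, count y with y^2 = x^3 + 0 x + 3 mod 7:
  x = 1: RHS = 4, y in [2, 5]  -> 2 point(s)
  x = 2: RHS = 4, y in [2, 5]  -> 2 point(s)
  x = 3: RHS = 2, y in [3, 4]  -> 2 point(s)
  x = 4: RHS = 4, y in [2, 5]  -> 2 point(s)
  x = 5: RHS = 2, y in [3, 4]  -> 2 point(s)
  x = 6: RHS = 2, y in [3, 4]  -> 2 point(s)
Affine points: 12. Add the point at infinity: total = 13.

#E(F_7) = 13


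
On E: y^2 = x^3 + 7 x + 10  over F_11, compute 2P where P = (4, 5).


k = 2 = 10_2 (binary, LSB first: 01)
Double-and-add from P = (4, 5):
  bit 0 = 0: acc unchanged = O
  bit 1 = 1: acc = O + (3, 6) = (3, 6)

2P = (3, 6)


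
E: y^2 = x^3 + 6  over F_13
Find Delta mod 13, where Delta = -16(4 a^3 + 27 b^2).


4 a^3 + 27 b^2 = 4*0^3 + 27*6^2 = 0 + 972 = 972
Delta = -16 * (972) = -15552
Delta mod 13 = 9

Delta = 9 (mod 13)


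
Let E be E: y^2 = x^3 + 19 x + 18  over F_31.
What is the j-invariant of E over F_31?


Delta = -16(4 a^3 + 27 b^2) mod 31 = 12
-1728 * (4 a)^3 = -1728 * (4*19)^3 mod 31 = 4
j = 4 * 12^(-1) mod 31 = 21

j = 21 (mod 31)


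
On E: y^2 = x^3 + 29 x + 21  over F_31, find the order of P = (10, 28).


Compute successive multiples of P until we hit O:
  1P = (10, 28)
  2P = (15, 24)
  3P = (24, 8)
  4P = (6, 15)
  5P = (12, 12)
  6P = (11, 11)
  7P = (20, 18)
  8P = (2, 26)
  ... (continuing to 32P)
  32P = O

ord(P) = 32


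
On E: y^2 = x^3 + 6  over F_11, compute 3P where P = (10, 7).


k = 3 = 11_2 (binary, LSB first: 11)
Double-and-add from P = (10, 7):
  bit 0 = 1: acc = O + (10, 7) = (10, 7)
  bit 1 = 1: acc = (10, 7) + (3, 0) = (10, 4)

3P = (10, 4)


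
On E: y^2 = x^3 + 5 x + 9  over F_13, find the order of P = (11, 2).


Compute successive multiples of P until we hit O:
  1P = (11, 2)
  2P = (5, 4)
  3P = (0, 3)
  4P = (12, 4)
  5P = (7, 6)
  6P = (9, 9)
  7P = (2, 12)
  8P = (3, 5)
  ... (continuing to 17P)
  17P = O

ord(P) = 17


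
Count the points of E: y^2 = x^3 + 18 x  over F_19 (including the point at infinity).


For each x in F_19, count y with y^2 = x^3 + 18 x + 0 mod 19:
  x = 0: RHS = 0, y in [0]  -> 1 point(s)
  x = 1: RHS = 0, y in [0]  -> 1 point(s)
  x = 2: RHS = 6, y in [5, 14]  -> 2 point(s)
  x = 3: RHS = 5, y in [9, 10]  -> 2 point(s)
  x = 5: RHS = 6, y in [5, 14]  -> 2 point(s)
  x = 6: RHS = 1, y in [1, 18]  -> 2 point(s)
  x = 9: RHS = 17, y in [6, 13]  -> 2 point(s)
  x = 11: RHS = 9, y in [3, 16]  -> 2 point(s)
  x = 12: RHS = 6, y in [5, 14]  -> 2 point(s)
  x = 15: RHS = 16, y in [4, 15]  -> 2 point(s)
  x = 18: RHS = 0, y in [0]  -> 1 point(s)
Affine points: 19. Add the point at infinity: total = 20.

#E(F_19) = 20


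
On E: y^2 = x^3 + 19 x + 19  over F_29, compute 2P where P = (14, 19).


Doubling: s = (3 x1^2 + a) / (2 y1)
s = (3*14^2 + 19) / (2*19) mod 29 = 3
x3 = s^2 - 2 x1 mod 29 = 3^2 - 2*14 = 10
y3 = s (x1 - x3) - y1 mod 29 = 3 * (14 - 10) - 19 = 22

2P = (10, 22)


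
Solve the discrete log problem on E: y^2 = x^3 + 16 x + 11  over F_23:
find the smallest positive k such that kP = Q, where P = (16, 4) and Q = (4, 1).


Enumerate multiples of P until we hit Q = (4, 1):
  1P = (16, 4)
  2P = (4, 22)
  3P = (11, 0)
  4P = (4, 1)
Match found at i = 4.

k = 4


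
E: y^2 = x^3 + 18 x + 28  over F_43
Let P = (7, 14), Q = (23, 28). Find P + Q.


P != Q, so use the chord formula.
s = (y2 - y1) / (x2 - x1) = (14) / (16) mod 43 = 17
x3 = s^2 - x1 - x2 mod 43 = 17^2 - 7 - 23 = 1
y3 = s (x1 - x3) - y1 mod 43 = 17 * (7 - 1) - 14 = 2

P + Q = (1, 2)


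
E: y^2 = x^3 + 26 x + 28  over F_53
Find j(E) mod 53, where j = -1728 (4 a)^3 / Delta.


Delta = -16(4 a^3 + 27 b^2) mod 53 = 43
-1728 * (4 a)^3 = -1728 * (4*26)^3 mod 53 = 44
j = 44 * 43^(-1) mod 53 = 38

j = 38 (mod 53)


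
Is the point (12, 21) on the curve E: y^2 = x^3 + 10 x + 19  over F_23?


Check whether y^2 = x^3 + 10 x + 19 (mod 23) for (x, y) = (12, 21).
LHS: y^2 = 21^2 mod 23 = 4
RHS: x^3 + 10 x + 19 = 12^3 + 10*12 + 19 mod 23 = 4
LHS = RHS

Yes, on the curve


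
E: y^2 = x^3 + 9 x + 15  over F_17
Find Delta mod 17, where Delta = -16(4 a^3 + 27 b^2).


4 a^3 + 27 b^2 = 4*9^3 + 27*15^2 = 2916 + 6075 = 8991
Delta = -16 * (8991) = -143856
Delta mod 17 = 15

Delta = 15 (mod 17)


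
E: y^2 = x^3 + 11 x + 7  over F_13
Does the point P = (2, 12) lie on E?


Check whether y^2 = x^3 + 11 x + 7 (mod 13) for (x, y) = (2, 12).
LHS: y^2 = 12^2 mod 13 = 1
RHS: x^3 + 11 x + 7 = 2^3 + 11*2 + 7 mod 13 = 11
LHS != RHS

No, not on the curve


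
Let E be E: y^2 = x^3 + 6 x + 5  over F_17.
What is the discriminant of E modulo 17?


4 a^3 + 27 b^2 = 4*6^3 + 27*5^2 = 864 + 675 = 1539
Delta = -16 * (1539) = -24624
Delta mod 17 = 9

Delta = 9 (mod 17)


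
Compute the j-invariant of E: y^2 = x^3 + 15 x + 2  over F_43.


Delta = -16(4 a^3 + 27 b^2) mod 43 = 24
-1728 * (4 a)^3 = -1728 * (4*15)^3 mod 43 = 41
j = 41 * 24^(-1) mod 43 = 25

j = 25 (mod 43)


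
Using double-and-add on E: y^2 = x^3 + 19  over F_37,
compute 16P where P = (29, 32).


k = 16 = 10000_2 (binary, LSB first: 00001)
Double-and-add from P = (29, 32):
  bit 0 = 0: acc unchanged = O
  bit 1 = 0: acc unchanged = O
  bit 2 = 0: acc unchanged = O
  bit 3 = 0: acc unchanged = O
  bit 4 = 1: acc = O + (20, 29) = (20, 29)

16P = (20, 29)


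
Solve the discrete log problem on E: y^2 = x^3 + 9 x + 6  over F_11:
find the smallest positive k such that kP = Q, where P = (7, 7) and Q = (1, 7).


Enumerate multiples of P until we hit Q = (1, 7):
  1P = (7, 7)
  2P = (6, 1)
  3P = (1, 7)
Match found at i = 3.

k = 3


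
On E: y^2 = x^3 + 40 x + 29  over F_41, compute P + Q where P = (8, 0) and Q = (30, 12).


P != Q, so use the chord formula.
s = (y2 - y1) / (x2 - x1) = (12) / (22) mod 41 = 8
x3 = s^2 - x1 - x2 mod 41 = 8^2 - 8 - 30 = 26
y3 = s (x1 - x3) - y1 mod 41 = 8 * (8 - 26) - 0 = 20

P + Q = (26, 20)


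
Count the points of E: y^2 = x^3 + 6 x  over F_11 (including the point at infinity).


For each x in F_11, count y with y^2 = x^3 + 6 x + 0 mod 11:
  x = 0: RHS = 0, y in [0]  -> 1 point(s)
  x = 2: RHS = 9, y in [3, 8]  -> 2 point(s)
  x = 3: RHS = 1, y in [1, 10]  -> 2 point(s)
  x = 4: RHS = 0, y in [0]  -> 1 point(s)
  x = 5: RHS = 1, y in [1, 10]  -> 2 point(s)
  x = 7: RHS = 0, y in [0]  -> 1 point(s)
  x = 10: RHS = 4, y in [2, 9]  -> 2 point(s)
Affine points: 11. Add the point at infinity: total = 12.

#E(F_11) = 12


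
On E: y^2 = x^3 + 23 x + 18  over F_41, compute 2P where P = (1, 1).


Doubling: s = (3 x1^2 + a) / (2 y1)
s = (3*1^2 + 23) / (2*1) mod 41 = 13
x3 = s^2 - 2 x1 mod 41 = 13^2 - 2*1 = 3
y3 = s (x1 - x3) - y1 mod 41 = 13 * (1 - 3) - 1 = 14

2P = (3, 14)


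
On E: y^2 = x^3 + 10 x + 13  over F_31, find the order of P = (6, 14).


Compute successive multiples of P until we hit O:
  1P = (6, 14)
  2P = (23, 14)
  3P = (2, 17)
  4P = (10, 20)
  5P = (25, 4)
  6P = (5, 23)
  7P = (8, 4)
  8P = (11, 11)
  ... (continuing to 36P)
  36P = O

ord(P) = 36


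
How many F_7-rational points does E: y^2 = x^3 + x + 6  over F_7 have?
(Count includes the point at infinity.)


For each x in F_7, count y with y^2 = x^3 + 1 x + 6 mod 7:
  x = 1: RHS = 1, y in [1, 6]  -> 2 point(s)
  x = 2: RHS = 2, y in [3, 4]  -> 2 point(s)
  x = 3: RHS = 1, y in [1, 6]  -> 2 point(s)
  x = 4: RHS = 4, y in [2, 5]  -> 2 point(s)
  x = 6: RHS = 4, y in [2, 5]  -> 2 point(s)
Affine points: 10. Add the point at infinity: total = 11.

#E(F_7) = 11


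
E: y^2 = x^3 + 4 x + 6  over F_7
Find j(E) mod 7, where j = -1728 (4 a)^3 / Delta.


Delta = -16(4 a^3 + 27 b^2) mod 7 = 1
-1728 * (4 a)^3 = -1728 * (4*4)^3 mod 7 = 1
j = 1 * 1^(-1) mod 7 = 1

j = 1 (mod 7)


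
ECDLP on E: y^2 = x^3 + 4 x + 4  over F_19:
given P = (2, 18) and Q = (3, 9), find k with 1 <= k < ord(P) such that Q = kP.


Enumerate multiples of P until we hit Q = (3, 9):
  1P = (2, 18)
  2P = (3, 9)
Match found at i = 2.

k = 2


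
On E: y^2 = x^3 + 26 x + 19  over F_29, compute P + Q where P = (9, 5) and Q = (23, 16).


P != Q, so use the chord formula.
s = (y2 - y1) / (x2 - x1) = (11) / (14) mod 29 = 7
x3 = s^2 - x1 - x2 mod 29 = 7^2 - 9 - 23 = 17
y3 = s (x1 - x3) - y1 mod 29 = 7 * (9 - 17) - 5 = 26

P + Q = (17, 26)


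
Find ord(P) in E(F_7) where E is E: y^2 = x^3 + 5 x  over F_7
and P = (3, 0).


Compute successive multiples of P until we hit O:
  1P = (3, 0)
  2P = O

ord(P) = 2


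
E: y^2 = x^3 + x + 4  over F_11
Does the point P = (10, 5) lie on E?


Check whether y^2 = x^3 + 1 x + 4 (mod 11) for (x, y) = (10, 5).
LHS: y^2 = 5^2 mod 11 = 3
RHS: x^3 + 1 x + 4 = 10^3 + 1*10 + 4 mod 11 = 2
LHS != RHS

No, not on the curve


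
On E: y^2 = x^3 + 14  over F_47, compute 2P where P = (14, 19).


Doubling: s = (3 x1^2 + a) / (2 y1)
s = (3*14^2 + 0) / (2*19) mod 47 = 13
x3 = s^2 - 2 x1 mod 47 = 13^2 - 2*14 = 0
y3 = s (x1 - x3) - y1 mod 47 = 13 * (14 - 0) - 19 = 22

2P = (0, 22)


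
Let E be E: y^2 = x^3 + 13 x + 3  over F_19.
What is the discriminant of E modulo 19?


4 a^3 + 27 b^2 = 4*13^3 + 27*3^2 = 8788 + 243 = 9031
Delta = -16 * (9031) = -144496
Delta mod 19 = 18

Delta = 18 (mod 19)


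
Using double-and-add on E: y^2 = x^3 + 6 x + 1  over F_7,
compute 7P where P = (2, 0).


k = 7 = 111_2 (binary, LSB first: 111)
Double-and-add from P = (2, 0):
  bit 0 = 1: acc = O + (2, 0) = (2, 0)
  bit 1 = 1: acc = (2, 0) + O = (2, 0)
  bit 2 = 1: acc = (2, 0) + O = (2, 0)

7P = (2, 0)


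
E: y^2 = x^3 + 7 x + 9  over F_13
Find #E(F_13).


For each x in F_13, count y with y^2 = x^3 + 7 x + 9 mod 13:
  x = 0: RHS = 9, y in [3, 10]  -> 2 point(s)
  x = 1: RHS = 4, y in [2, 11]  -> 2 point(s)
  x = 4: RHS = 10, y in [6, 7]  -> 2 point(s)
  x = 5: RHS = 0, y in [0]  -> 1 point(s)
  x = 10: RHS = 0, y in [0]  -> 1 point(s)
  x = 11: RHS = 0, y in [0]  -> 1 point(s)
  x = 12: RHS = 1, y in [1, 12]  -> 2 point(s)
Affine points: 11. Add the point at infinity: total = 12.

#E(F_13) = 12


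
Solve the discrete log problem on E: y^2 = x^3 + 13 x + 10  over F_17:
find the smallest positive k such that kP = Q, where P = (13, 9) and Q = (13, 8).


Enumerate multiples of P until we hit Q = (13, 8):
  1P = (13, 9)
  2P = (6, 10)
  3P = (6, 7)
  4P = (13, 8)
Match found at i = 4.

k = 4


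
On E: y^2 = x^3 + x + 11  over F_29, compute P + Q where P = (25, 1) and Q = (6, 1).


P != Q, so use the chord formula.
s = (y2 - y1) / (x2 - x1) = (0) / (10) mod 29 = 0
x3 = s^2 - x1 - x2 mod 29 = 0^2 - 25 - 6 = 27
y3 = s (x1 - x3) - y1 mod 29 = 0 * (25 - 27) - 1 = 28

P + Q = (27, 28)


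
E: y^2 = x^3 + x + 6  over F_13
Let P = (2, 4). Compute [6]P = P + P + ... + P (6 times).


k = 6 = 110_2 (binary, LSB first: 011)
Double-and-add from P = (2, 4):
  bit 0 = 0: acc unchanged = O
  bit 1 = 1: acc = O + (9, 9) = (9, 9)
  bit 2 = 1: acc = (9, 9) + (12, 11) = (4, 3)

6P = (4, 3)


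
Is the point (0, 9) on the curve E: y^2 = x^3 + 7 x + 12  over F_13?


Check whether y^2 = x^3 + 7 x + 12 (mod 13) for (x, y) = (0, 9).
LHS: y^2 = 9^2 mod 13 = 3
RHS: x^3 + 7 x + 12 = 0^3 + 7*0 + 12 mod 13 = 12
LHS != RHS

No, not on the curve


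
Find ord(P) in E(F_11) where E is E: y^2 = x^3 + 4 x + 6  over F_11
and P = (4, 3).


Compute successive multiples of P until we hit O:
  1P = (4, 3)
  2P = (6, 9)
  3P = (10, 1)
  4P = (2, 0)
  5P = (10, 10)
  6P = (6, 2)
  7P = (4, 8)
  8P = O

ord(P) = 8


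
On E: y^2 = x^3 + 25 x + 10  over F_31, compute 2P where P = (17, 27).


Doubling: s = (3 x1^2 + a) / (2 y1)
s = (3*17^2 + 25) / (2*27) mod 31 = 28
x3 = s^2 - 2 x1 mod 31 = 28^2 - 2*17 = 6
y3 = s (x1 - x3) - y1 mod 31 = 28 * (17 - 6) - 27 = 2

2P = (6, 2)


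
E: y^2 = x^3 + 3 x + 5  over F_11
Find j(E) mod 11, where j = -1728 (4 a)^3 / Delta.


Delta = -16(4 a^3 + 27 b^2) mod 11 = 1
-1728 * (4 a)^3 = -1728 * (4*3)^3 mod 11 = 10
j = 10 * 1^(-1) mod 11 = 10

j = 10 (mod 11)


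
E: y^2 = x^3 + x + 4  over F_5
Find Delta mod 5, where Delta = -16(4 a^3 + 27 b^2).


4 a^3 + 27 b^2 = 4*1^3 + 27*4^2 = 4 + 432 = 436
Delta = -16 * (436) = -6976
Delta mod 5 = 4

Delta = 4 (mod 5)


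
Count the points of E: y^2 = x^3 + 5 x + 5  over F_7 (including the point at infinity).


For each x in F_7, count y with y^2 = x^3 + 5 x + 5 mod 7:
  x = 1: RHS = 4, y in [2, 5]  -> 2 point(s)
  x = 2: RHS = 2, y in [3, 4]  -> 2 point(s)
  x = 5: RHS = 1, y in [1, 6]  -> 2 point(s)
Affine points: 6. Add the point at infinity: total = 7.

#E(F_7) = 7


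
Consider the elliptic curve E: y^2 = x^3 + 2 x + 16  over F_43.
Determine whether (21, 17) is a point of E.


Check whether y^2 = x^3 + 2 x + 16 (mod 43) for (x, y) = (21, 17).
LHS: y^2 = 17^2 mod 43 = 31
RHS: x^3 + 2 x + 16 = 21^3 + 2*21 + 16 mod 43 = 31
LHS = RHS

Yes, on the curve


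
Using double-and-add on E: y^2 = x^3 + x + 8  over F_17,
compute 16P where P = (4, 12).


k = 16 = 10000_2 (binary, LSB first: 00001)
Double-and-add from P = (4, 12):
  bit 0 = 0: acc unchanged = O
  bit 1 = 0: acc unchanged = O
  bit 2 = 0: acc unchanged = O
  bit 3 = 0: acc unchanged = O
  bit 4 = 1: acc = O + (2, 16) = (2, 16)

16P = (2, 16)


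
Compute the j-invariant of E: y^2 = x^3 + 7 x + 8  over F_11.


Delta = -16(4 a^3 + 27 b^2) mod 11 = 10
-1728 * (4 a)^3 = -1728 * (4*7)^3 mod 11 = 4
j = 4 * 10^(-1) mod 11 = 7

j = 7 (mod 11)


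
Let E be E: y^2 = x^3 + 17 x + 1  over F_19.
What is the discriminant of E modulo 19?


4 a^3 + 27 b^2 = 4*17^3 + 27*1^2 = 19652 + 27 = 19679
Delta = -16 * (19679) = -314864
Delta mod 19 = 4

Delta = 4 (mod 19)


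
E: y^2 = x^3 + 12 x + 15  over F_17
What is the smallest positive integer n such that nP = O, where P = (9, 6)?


Compute successive multiples of P until we hit O:
  1P = (9, 6)
  2P = (16, 11)
  3P = (5, 9)
  4P = (11, 4)
  5P = (15, 0)
  6P = (11, 13)
  7P = (5, 8)
  8P = (16, 6)
  ... (continuing to 10P)
  10P = O

ord(P) = 10


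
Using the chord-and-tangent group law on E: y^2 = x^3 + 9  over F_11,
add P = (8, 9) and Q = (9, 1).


P != Q, so use the chord formula.
s = (y2 - y1) / (x2 - x1) = (3) / (1) mod 11 = 3
x3 = s^2 - x1 - x2 mod 11 = 3^2 - 8 - 9 = 3
y3 = s (x1 - x3) - y1 mod 11 = 3 * (8 - 3) - 9 = 6

P + Q = (3, 6)


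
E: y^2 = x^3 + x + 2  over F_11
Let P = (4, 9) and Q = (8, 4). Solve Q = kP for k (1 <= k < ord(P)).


Enumerate multiples of P until we hit Q = (8, 4):
  1P = (4, 9)
  2P = (8, 7)
  3P = (2, 1)
  4P = (10, 0)
  5P = (2, 10)
  6P = (8, 4)
Match found at i = 6.

k = 6


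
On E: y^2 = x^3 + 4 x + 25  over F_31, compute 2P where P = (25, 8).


Doubling: s = (3 x1^2 + a) / (2 y1)
s = (3*25^2 + 4) / (2*8) mod 31 = 7
x3 = s^2 - 2 x1 mod 31 = 7^2 - 2*25 = 30
y3 = s (x1 - x3) - y1 mod 31 = 7 * (25 - 30) - 8 = 19

2P = (30, 19)


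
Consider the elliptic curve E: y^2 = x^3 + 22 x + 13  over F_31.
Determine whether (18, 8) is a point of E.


Check whether y^2 = x^3 + 22 x + 13 (mod 31) for (x, y) = (18, 8).
LHS: y^2 = 8^2 mod 31 = 2
RHS: x^3 + 22 x + 13 = 18^3 + 22*18 + 13 mod 31 = 10
LHS != RHS

No, not on the curve


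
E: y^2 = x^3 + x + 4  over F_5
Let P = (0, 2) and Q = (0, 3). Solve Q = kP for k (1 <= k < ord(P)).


Enumerate multiples of P until we hit Q = (0, 3):
  1P = (0, 2)
  2P = (1, 4)
  3P = (3, 2)
  4P = (2, 3)
  5P = (2, 2)
  6P = (3, 3)
  7P = (1, 1)
  8P = (0, 3)
Match found at i = 8.

k = 8


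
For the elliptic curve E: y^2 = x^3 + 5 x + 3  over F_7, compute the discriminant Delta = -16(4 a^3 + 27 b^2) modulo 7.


4 a^3 + 27 b^2 = 4*5^3 + 27*3^2 = 500 + 243 = 743
Delta = -16 * (743) = -11888
Delta mod 7 = 5

Delta = 5 (mod 7)


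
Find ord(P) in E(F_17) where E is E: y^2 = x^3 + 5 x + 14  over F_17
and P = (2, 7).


Compute successive multiples of P until we hit O:
  1P = (2, 7)
  2P = (13, 10)
  3P = (15, 8)
  4P = (16, 5)
  5P = (7, 1)
  6P = (4, 9)
  7P = (12, 0)
  8P = (4, 8)
  ... (continuing to 14P)
  14P = O

ord(P) = 14


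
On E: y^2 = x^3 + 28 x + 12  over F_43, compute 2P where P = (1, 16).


Doubling: s = (3 x1^2 + a) / (2 y1)
s = (3*1^2 + 28) / (2*16) mod 43 = 5
x3 = s^2 - 2 x1 mod 43 = 5^2 - 2*1 = 23
y3 = s (x1 - x3) - y1 mod 43 = 5 * (1 - 23) - 16 = 3

2P = (23, 3)


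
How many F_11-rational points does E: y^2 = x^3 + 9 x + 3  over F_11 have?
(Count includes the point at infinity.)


For each x in F_11, count y with y^2 = x^3 + 9 x + 3 mod 11:
  x = 0: RHS = 3, y in [5, 6]  -> 2 point(s)
  x = 4: RHS = 4, y in [2, 9]  -> 2 point(s)
  x = 6: RHS = 9, y in [3, 8]  -> 2 point(s)
  x = 8: RHS = 4, y in [2, 9]  -> 2 point(s)
  x = 10: RHS = 4, y in [2, 9]  -> 2 point(s)
Affine points: 10. Add the point at infinity: total = 11.

#E(F_11) = 11


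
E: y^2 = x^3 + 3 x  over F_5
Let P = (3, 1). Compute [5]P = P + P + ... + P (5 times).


k = 5 = 101_2 (binary, LSB first: 101)
Double-and-add from P = (3, 1):
  bit 0 = 1: acc = O + (3, 1) = (3, 1)
  bit 1 = 0: acc unchanged = (3, 1)
  bit 2 = 1: acc = (3, 1) + (1, 2) = (0, 0)

5P = (0, 0)


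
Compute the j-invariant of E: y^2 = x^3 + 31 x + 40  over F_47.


Delta = -16(4 a^3 + 27 b^2) mod 47 = 7
-1728 * (4 a)^3 = -1728 * (4*31)^3 mod 47 = 7
j = 7 * 7^(-1) mod 47 = 1

j = 1 (mod 47)


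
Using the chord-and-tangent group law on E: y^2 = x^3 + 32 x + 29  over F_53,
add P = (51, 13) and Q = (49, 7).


P != Q, so use the chord formula.
s = (y2 - y1) / (x2 - x1) = (47) / (51) mod 53 = 3
x3 = s^2 - x1 - x2 mod 53 = 3^2 - 51 - 49 = 15
y3 = s (x1 - x3) - y1 mod 53 = 3 * (51 - 15) - 13 = 42

P + Q = (15, 42)


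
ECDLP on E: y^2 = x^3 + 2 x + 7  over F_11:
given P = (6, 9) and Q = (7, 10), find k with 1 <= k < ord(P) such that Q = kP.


Enumerate multiples of P until we hit Q = (7, 10):
  1P = (6, 9)
  2P = (10, 2)
  3P = (7, 1)
  4P = (7, 10)
Match found at i = 4.

k = 4


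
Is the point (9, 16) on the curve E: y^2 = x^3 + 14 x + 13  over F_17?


Check whether y^2 = x^3 + 14 x + 13 (mod 17) for (x, y) = (9, 16).
LHS: y^2 = 16^2 mod 17 = 1
RHS: x^3 + 14 x + 13 = 9^3 + 14*9 + 13 mod 17 = 1
LHS = RHS

Yes, on the curve


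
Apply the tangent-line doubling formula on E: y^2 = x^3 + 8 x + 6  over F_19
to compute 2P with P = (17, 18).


Doubling: s = (3 x1^2 + a) / (2 y1)
s = (3*17^2 + 8) / (2*18) mod 19 = 9
x3 = s^2 - 2 x1 mod 19 = 9^2 - 2*17 = 9
y3 = s (x1 - x3) - y1 mod 19 = 9 * (17 - 9) - 18 = 16

2P = (9, 16)


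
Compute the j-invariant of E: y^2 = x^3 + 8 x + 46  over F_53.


Delta = -16(4 a^3 + 27 b^2) mod 53 = 18
-1728 * (4 a)^3 = -1728 * (4*8)^3 mod 53 = 29
j = 29 * 18^(-1) mod 53 = 34

j = 34 (mod 53)


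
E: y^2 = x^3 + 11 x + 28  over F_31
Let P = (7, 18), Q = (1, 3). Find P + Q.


P != Q, so use the chord formula.
s = (y2 - y1) / (x2 - x1) = (16) / (25) mod 31 = 18
x3 = s^2 - x1 - x2 mod 31 = 18^2 - 7 - 1 = 6
y3 = s (x1 - x3) - y1 mod 31 = 18 * (7 - 6) - 18 = 0

P + Q = (6, 0)


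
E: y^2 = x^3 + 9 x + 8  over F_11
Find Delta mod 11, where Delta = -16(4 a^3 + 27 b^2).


4 a^3 + 27 b^2 = 4*9^3 + 27*8^2 = 2916 + 1728 = 4644
Delta = -16 * (4644) = -74304
Delta mod 11 = 1

Delta = 1 (mod 11)


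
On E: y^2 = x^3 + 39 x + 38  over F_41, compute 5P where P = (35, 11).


k = 5 = 101_2 (binary, LSB first: 101)
Double-and-add from P = (35, 11):
  bit 0 = 1: acc = O + (35, 11) = (35, 11)
  bit 1 = 0: acc unchanged = (35, 11)
  bit 2 = 1: acc = (35, 11) + (40, 30) = (28, 32)

5P = (28, 32)


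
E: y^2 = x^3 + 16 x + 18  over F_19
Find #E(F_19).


For each x in F_19, count y with y^2 = x^3 + 16 x + 18 mod 19:
  x = 1: RHS = 16, y in [4, 15]  -> 2 point(s)
  x = 2: RHS = 1, y in [1, 18]  -> 2 point(s)
  x = 3: RHS = 17, y in [6, 13]  -> 2 point(s)
  x = 6: RHS = 7, y in [8, 11]  -> 2 point(s)
  x = 7: RHS = 17, y in [6, 13]  -> 2 point(s)
  x = 9: RHS = 17, y in [6, 13]  -> 2 point(s)
  x = 10: RHS = 0, y in [0]  -> 1 point(s)
  x = 11: RHS = 5, y in [9, 10]  -> 2 point(s)
  x = 12: RHS = 0, y in [0]  -> 1 point(s)
  x = 15: RHS = 4, y in [2, 17]  -> 2 point(s)
  x = 16: RHS = 0, y in [0]  -> 1 point(s)
  x = 17: RHS = 16, y in [4, 15]  -> 2 point(s)
  x = 18: RHS = 1, y in [1, 18]  -> 2 point(s)
Affine points: 23. Add the point at infinity: total = 24.

#E(F_19) = 24


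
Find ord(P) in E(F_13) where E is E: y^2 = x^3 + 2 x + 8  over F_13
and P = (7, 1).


Compute successive multiples of P until we hit O:
  1P = (7, 1)
  2P = (8, 9)
  3P = (10, 1)
  4P = (9, 12)
  5P = (11, 3)
  6P = (5, 0)
  7P = (11, 10)
  8P = (9, 1)
  ... (continuing to 12P)
  12P = O

ord(P) = 12


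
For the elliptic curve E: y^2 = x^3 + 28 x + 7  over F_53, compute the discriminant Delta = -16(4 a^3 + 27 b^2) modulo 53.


4 a^3 + 27 b^2 = 4*28^3 + 27*7^2 = 87808 + 1323 = 89131
Delta = -16 * (89131) = -1426096
Delta mod 53 = 28

Delta = 28 (mod 53)


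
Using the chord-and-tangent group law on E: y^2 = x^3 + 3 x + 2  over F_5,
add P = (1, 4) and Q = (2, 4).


P != Q, so use the chord formula.
s = (y2 - y1) / (x2 - x1) = (0) / (1) mod 5 = 0
x3 = s^2 - x1 - x2 mod 5 = 0^2 - 1 - 2 = 2
y3 = s (x1 - x3) - y1 mod 5 = 0 * (1 - 2) - 4 = 1

P + Q = (2, 1)


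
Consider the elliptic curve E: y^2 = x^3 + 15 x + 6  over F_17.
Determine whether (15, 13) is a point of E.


Check whether y^2 = x^3 + 15 x + 6 (mod 17) for (x, y) = (15, 13).
LHS: y^2 = 13^2 mod 17 = 16
RHS: x^3 + 15 x + 6 = 15^3 + 15*15 + 6 mod 17 = 2
LHS != RHS

No, not on the curve


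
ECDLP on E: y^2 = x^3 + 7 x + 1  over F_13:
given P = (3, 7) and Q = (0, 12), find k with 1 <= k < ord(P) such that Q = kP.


Enumerate multiples of P until we hit Q = (0, 12):
  1P = (3, 7)
  2P = (6, 8)
  3P = (7, 9)
  4P = (0, 1)
  5P = (1, 10)
  6P = (8, 7)
  7P = (2, 6)
  8P = (9, 0)
  9P = (2, 7)
  10P = (8, 6)
  11P = (1, 3)
  12P = (0, 12)
Match found at i = 12.

k = 12


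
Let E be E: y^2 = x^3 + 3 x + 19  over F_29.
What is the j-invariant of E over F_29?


Delta = -16(4 a^3 + 27 b^2) mod 29 = 22
-1728 * (4 a)^3 = -1728 * (4*3)^3 mod 29 = 1
j = 1 * 22^(-1) mod 29 = 4

j = 4 (mod 29)


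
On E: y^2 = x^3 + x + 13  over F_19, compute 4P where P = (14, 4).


k = 4 = 100_2 (binary, LSB first: 001)
Double-and-add from P = (14, 4):
  bit 0 = 0: acc unchanged = O
  bit 1 = 0: acc unchanged = O
  bit 2 = 1: acc = O + (3, 9) = (3, 9)

4P = (3, 9)


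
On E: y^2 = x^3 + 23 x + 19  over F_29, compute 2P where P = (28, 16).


Doubling: s = (3 x1^2 + a) / (2 y1)
s = (3*28^2 + 23) / (2*16) mod 29 = 28
x3 = s^2 - 2 x1 mod 29 = 28^2 - 2*28 = 3
y3 = s (x1 - x3) - y1 mod 29 = 28 * (28 - 3) - 16 = 17

2P = (3, 17)


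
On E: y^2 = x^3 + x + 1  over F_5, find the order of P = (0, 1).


Compute successive multiples of P until we hit O:
  1P = (0, 1)
  2P = (4, 2)
  3P = (2, 1)
  4P = (3, 4)
  5P = (3, 1)
  6P = (2, 4)
  7P = (4, 3)
  8P = (0, 4)
  ... (continuing to 9P)
  9P = O

ord(P) = 9


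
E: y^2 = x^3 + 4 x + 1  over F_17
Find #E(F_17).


For each x in F_17, count y with y^2 = x^3 + 4 x + 1 mod 17:
  x = 0: RHS = 1, y in [1, 16]  -> 2 point(s)
  x = 2: RHS = 0, y in [0]  -> 1 point(s)
  x = 4: RHS = 13, y in [8, 9]  -> 2 point(s)
  x = 7: RHS = 15, y in [7, 10]  -> 2 point(s)
  x = 8: RHS = 1, y in [1, 16]  -> 2 point(s)
  x = 9: RHS = 1, y in [1, 16]  -> 2 point(s)
  x = 10: RHS = 4, y in [2, 15]  -> 2 point(s)
  x = 11: RHS = 16, y in [4, 13]  -> 2 point(s)
  x = 12: RHS = 9, y in [3, 14]  -> 2 point(s)
  x = 14: RHS = 13, y in [8, 9]  -> 2 point(s)
  x = 15: RHS = 2, y in [6, 11]  -> 2 point(s)
  x = 16: RHS = 13, y in [8, 9]  -> 2 point(s)
Affine points: 23. Add the point at infinity: total = 24.

#E(F_17) = 24
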